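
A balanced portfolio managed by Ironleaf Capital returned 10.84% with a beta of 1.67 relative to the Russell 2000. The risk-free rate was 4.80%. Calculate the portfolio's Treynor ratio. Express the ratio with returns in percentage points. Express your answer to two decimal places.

Treynor = (Rp − Rf) / β = (10.84% − 4.80%) / 1.67 = 6.04 / 1.67 = 3.6168

3.62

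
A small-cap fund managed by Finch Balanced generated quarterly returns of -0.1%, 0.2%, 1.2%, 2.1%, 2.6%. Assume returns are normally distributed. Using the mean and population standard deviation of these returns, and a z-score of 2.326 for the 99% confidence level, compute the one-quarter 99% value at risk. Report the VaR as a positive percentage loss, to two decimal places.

1.23

μ = (-0.1 + 0.2 + 1.2 + 2.1 + 2.6) / 5 = 1.2000%
Σ(r − μ)² = 5.4600; population σ = √(5.4600/5) = 1.0450%
VaR = −(μ − z·σ) = −(1.2000 − 2.326 × 1.0450) = −(-1.2307) = 1.2307%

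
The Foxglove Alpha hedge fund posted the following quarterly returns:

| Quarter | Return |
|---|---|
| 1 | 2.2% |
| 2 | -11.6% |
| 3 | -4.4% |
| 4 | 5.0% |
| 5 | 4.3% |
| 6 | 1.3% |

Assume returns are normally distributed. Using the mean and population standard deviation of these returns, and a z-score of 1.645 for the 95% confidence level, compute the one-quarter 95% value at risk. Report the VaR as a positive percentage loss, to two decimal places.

Mean return μ = -3.20 / 6 = -0.5333%
Σ(r − μ)² = (2.2 − (-0.5333))² + (-11.6 − (-0.5333))² + … = 202.2333
σ = √[202.2333 / 6] = 5.8056%
VaR = −(μ − z·σ) = −(-0.5333 − 1.645 × 5.8056) = −(-10.0835) = 10.0835%

10.08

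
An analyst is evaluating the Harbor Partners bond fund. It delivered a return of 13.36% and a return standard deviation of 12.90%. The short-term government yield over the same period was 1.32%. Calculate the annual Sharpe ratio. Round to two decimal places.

Sharpe = (Rp − Rf) / σp = (13.36% − 1.32%) / 12.90% = 12.04% / 12.90% = 0.9333

0.93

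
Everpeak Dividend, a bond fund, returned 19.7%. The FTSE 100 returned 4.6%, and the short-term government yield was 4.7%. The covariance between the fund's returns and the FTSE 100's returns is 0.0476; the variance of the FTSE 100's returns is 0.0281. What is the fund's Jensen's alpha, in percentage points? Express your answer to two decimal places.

β = Cov / Var = 0.0476 / 0.0281 = 1.6940
E[R] = Rf + β(Rm − Rf) = 4.7% + 1.6940 × (4.6% − 4.7%) = 4.5306%
α = Rp − E[R] = 19.7% − 4.5306% = 15.1694

15.17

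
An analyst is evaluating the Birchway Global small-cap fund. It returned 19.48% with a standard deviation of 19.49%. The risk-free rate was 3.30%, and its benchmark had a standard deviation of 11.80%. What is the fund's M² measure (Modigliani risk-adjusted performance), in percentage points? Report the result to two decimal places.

13.10

Sharpe = (Rp − Rf) / σp = (19.48% − 3.30%) / 19.49% = 0.8302
M² = Rf + Sharpe × σm = 3.30% + 0.8302 × 11.80% = 13.0964%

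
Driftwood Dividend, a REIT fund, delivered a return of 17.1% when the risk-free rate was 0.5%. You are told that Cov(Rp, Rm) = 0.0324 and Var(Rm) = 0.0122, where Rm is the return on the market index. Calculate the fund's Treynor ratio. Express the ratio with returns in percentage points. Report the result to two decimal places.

β = Cov / Var = 0.0324 / 0.0122 = 2.6557
Treynor = (Rp − Rf) / β = (17.1% − 0.5%) / 2.6557 = 16.60 / 2.6557 = 6.2507

6.25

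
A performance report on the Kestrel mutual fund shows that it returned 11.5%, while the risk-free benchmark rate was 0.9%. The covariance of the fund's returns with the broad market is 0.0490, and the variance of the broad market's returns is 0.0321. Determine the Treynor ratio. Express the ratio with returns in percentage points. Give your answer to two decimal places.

6.94

β = Cov / Var = 0.0490 / 0.0321 = 1.5265
Treynor = (Rp − Rf) / β = (11.5% − 0.9%) / 1.5265 = 10.60 / 1.5265 = 6.9440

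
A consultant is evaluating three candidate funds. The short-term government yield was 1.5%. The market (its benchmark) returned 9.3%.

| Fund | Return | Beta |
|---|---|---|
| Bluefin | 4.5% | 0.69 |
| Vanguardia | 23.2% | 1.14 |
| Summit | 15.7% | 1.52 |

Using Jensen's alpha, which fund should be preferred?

Vanguardia

Bluefin: α = 4.5% − [1.5% + 0.69 × (9.3% − 1.5%)] = -2.382
Vanguardia: α = 23.2% − [1.5% + 1.14 × (9.3% − 1.5%)] = 12.808
Summit: α = 15.7% − [1.5% + 1.52 × (9.3% − 1.5%)] = 2.344
Highest: Vanguardia (12.808).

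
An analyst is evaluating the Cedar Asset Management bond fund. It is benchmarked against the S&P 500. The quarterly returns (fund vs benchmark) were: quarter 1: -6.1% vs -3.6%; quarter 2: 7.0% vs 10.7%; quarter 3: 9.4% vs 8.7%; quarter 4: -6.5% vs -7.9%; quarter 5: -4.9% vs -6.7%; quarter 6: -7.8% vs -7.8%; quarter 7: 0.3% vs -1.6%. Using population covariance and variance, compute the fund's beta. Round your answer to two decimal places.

0.86

r̄p = -1.2286%,  r̄m = -1.1714%
Cov = Σ(rp − r̄p)(rm − r̄m) / 7 = 44.7294
Var(rm) = Σ(rm − r̄m)² / 7 = 52.0335
β = Cov / Var = 44.7294 / 52.0335 = 0.8596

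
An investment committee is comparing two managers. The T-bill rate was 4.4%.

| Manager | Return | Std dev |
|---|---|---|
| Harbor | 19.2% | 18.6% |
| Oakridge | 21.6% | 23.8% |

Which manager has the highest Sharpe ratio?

Harbor

Harbor: Sharpe ratio = (19.2% − 4.4%) / 18.6% = 0.796
Oakridge: Sharpe ratio = (21.6% − 4.4%) / 23.8% = 0.723
Highest: Harbor (0.796).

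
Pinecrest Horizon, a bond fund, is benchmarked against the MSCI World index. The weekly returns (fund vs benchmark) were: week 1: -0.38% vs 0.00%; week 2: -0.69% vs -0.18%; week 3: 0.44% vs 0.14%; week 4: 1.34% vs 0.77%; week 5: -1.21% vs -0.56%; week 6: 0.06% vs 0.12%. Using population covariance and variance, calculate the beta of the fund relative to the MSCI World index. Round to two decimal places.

r̄p = -0.0733%,  r̄m = 0.0483%
Cov = Σ(rp − r̄p)(rm − r̄m) / 6 = 0.3206
Var(rm) = Σ(rm − r̄m)² / 6 = 0.1598
β = Cov / Var = 0.3206 / 0.1598 = 2.0063

2.01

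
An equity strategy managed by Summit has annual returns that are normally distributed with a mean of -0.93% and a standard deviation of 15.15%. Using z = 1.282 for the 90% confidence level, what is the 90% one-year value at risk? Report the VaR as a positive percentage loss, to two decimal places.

VaR (as % loss) = −(μ − z·σ) = −(-0.93% − 1.282 × 15.15%) = −(-20.3523%) = 20.3523%

20.35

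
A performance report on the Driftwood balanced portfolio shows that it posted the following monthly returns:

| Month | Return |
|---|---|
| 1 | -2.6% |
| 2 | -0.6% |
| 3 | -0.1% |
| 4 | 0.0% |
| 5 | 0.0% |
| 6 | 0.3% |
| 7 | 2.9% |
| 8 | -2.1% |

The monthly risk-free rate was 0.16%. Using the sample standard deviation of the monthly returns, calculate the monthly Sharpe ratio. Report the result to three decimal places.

Mean return r̄ = -2.20 / 8 = -0.2750%
Σ(r − r̄)² = (-2.6 − (-0.2750))² + (-0.6 − (-0.2750))² + (-0.1 − (-0.2750))² + … = 19.4350
σ = √[19.4350 / 7] = 1.6663%
Sharpe = (r̄ − rf) / σ = (-0.2750 − 0.16) / 1.6663 = -0.4350 / 1.6663 = -0.2611

-0.261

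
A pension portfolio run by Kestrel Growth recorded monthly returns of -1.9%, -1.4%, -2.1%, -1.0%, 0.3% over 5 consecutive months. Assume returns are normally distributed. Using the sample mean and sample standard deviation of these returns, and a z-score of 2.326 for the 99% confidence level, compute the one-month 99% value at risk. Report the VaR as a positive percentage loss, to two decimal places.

3.44

μ = (-1.9 − 1.4 − 2.1 − 1 + 0.3) / 5 = -6.10 / 5 = -1.2200%
Sample σ = √[Σ(r − μ)² / 4] = √[3.6280 / 4] = √0.9070 = 0.9524%
VaR = −(μ − z·σ) = −(-1.2200 − 2.326 × 0.9524) = −(-3.4353) = 3.4353%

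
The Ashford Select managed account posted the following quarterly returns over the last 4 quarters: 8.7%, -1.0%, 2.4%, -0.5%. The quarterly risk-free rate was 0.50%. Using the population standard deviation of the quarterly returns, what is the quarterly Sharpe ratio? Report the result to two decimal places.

Mean return μ = 9.60 / 4 = 2.4000%
Σ(r − μ)² = (8.7 − 2.4000)² + (-1 − 2.4000)² + … = 59.6600
σ = √[59.6600 / 4] = 3.8620%
Sharpe = (μ − rf) / σ = (2.4000 − 0.5) / 3.8620 = 1.9000 / 3.8620 = 0.4920

0.49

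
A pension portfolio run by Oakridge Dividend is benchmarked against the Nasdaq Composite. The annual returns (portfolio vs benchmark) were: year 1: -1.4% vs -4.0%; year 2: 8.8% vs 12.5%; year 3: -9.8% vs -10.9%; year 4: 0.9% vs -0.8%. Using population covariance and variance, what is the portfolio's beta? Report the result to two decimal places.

r̄p = -0.3750%,  r̄m = -0.8000%
Cov = Σ(rp − r̄p)(rm − r̄m) / 4 = 55.1250
Var(rm) = Σ(rm − r̄m)² / 4 = 72.2850
β = Cov / Var = 55.1250 / 72.2850 = 0.7626

0.76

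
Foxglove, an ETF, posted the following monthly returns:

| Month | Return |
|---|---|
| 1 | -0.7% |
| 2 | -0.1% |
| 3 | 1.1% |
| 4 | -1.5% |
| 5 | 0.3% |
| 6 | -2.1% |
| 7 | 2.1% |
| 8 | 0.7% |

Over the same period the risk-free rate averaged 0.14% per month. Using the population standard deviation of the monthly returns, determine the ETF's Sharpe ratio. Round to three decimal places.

Mean return r̄ = -0.20 / 8 = -0.0250%
Σ(r − r̄)² = (-0.7 − (-0.0250))² + (-0.1 − (-0.0250))² + … = 13.3550
σ = √[13.3550 / 8] = 1.2920%
Sharpe = (r̄ − rf) / σ = (-0.0250 − 0.14) / 1.2920 = -0.1650 / 1.2920 = -0.1277

-0.128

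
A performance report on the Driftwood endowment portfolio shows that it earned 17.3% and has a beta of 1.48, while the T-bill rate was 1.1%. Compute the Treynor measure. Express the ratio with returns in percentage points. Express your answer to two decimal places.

Treynor = (Rp − Rf) / β = (17.3% − 1.1%) / 1.48 = 16.20 / 1.48 = 10.9459

10.95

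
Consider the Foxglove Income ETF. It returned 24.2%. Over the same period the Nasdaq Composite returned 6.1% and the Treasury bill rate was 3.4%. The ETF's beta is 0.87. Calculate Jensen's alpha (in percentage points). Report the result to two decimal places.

18.45

CAPM expected return = Rf + β(Rm − Rf) = 3.4% + 0.87 × (6.1% − 3.4%) = 3.4 + 0.87 × 2.70 = 5.7490%
Jensen's α = Rp − E[R] = 24.2% − 5.7490% = 18.4510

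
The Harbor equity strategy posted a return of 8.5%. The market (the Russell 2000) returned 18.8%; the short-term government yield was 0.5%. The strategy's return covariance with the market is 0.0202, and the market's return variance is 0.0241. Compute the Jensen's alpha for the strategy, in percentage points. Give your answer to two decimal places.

-7.34

β = Cov / Var = 0.0202 / 0.0241 = 0.8382
E[R] = Rf + β(Rm − Rf) = 0.5% + 0.8382 × (18.8% − 0.5%) = 15.8391%
α = Rp − E[R] = 8.5% − 15.8391% = -7.3391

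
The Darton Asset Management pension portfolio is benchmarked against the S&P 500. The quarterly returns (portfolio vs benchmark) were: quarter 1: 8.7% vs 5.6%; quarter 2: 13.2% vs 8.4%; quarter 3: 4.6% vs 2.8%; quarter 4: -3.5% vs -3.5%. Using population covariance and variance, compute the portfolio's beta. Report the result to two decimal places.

r̄p = 5.7500%,  r̄m = 3.3250%
Cov = Σ(rp − r̄p)(rm − r̄m) / 4 = 27.0638
Var(rm) = Σ(rm − r̄m)² / 4 = 19.4469
β = Cov / Var = 27.0638 / 19.4469 = 1.3917

1.39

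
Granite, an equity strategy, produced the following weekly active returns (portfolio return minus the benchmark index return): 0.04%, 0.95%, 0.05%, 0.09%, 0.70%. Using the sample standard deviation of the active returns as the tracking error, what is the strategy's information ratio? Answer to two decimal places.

0.85

r̄ = (0.04 + 0.95 + 0.05 + 0.09 + 0.7) / 5 = 1.830 / 5 = 0.3660%
Sample std dev = √[0.7349 / 4] = 0.4286%
IR = r̄ / tracking error = 0.3660 / 0.4286 = 0.8539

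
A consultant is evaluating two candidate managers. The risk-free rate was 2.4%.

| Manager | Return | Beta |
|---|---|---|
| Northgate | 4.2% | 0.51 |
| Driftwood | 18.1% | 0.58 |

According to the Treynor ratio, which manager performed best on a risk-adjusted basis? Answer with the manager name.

Driftwood

Northgate: Treynor = (4.2% − 2.4%) / 0.51 = 3.529
Driftwood: Treynor = (18.1% − 2.4%) / 0.58 = 27.069
Highest: Driftwood (27.069).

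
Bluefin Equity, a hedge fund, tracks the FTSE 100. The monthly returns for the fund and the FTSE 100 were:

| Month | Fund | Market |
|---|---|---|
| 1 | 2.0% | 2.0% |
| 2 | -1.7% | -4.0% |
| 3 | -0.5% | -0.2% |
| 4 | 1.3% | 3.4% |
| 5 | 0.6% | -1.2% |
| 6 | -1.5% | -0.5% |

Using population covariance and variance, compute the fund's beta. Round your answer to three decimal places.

0.462

r̄p = 0.0333%,  r̄m = -0.0833%
Cov = Σ(rp − r̄p)(rm − r̄m) / 6 = 2.5611
Var(rm) = Σ(rm − r̄m)² / 6 = 5.5414
β = Cov / Var = 2.5611 / 5.5414 = 0.4622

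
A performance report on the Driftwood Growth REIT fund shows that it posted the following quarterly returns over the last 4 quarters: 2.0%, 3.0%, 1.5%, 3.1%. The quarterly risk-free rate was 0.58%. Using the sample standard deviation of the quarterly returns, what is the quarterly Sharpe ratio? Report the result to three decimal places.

r̄ = (2 + 3 + 1.5 + 3.1) / 4 = 9.60 / 4 = 2.4000%
Σ(r − r̄)² = (2 − 2.4000)² + (3 − 2.4000)² + … = 1.8200
sample σ = √(1.8200 / 3) = √0.6067 = 0.7789%
Sharpe = (r̄ − rf) / σ = (2.4000 − 0.58) / 0.7789 = 1.8200 / 0.7789 = 2.3366

2.337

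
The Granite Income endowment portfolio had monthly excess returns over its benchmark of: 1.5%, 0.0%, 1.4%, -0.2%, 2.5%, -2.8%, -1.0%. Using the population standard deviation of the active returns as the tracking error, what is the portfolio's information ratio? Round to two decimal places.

0.12

Mean return μ = 1.40 / 7 = 0.2000%
Population σ = √[Σ(r − μ)² / 7] = √[19.0600 / 7] = √2.7229 = 1.6501%
IR = μ / tracking error = 0.2000 / 1.6501 = 0.1212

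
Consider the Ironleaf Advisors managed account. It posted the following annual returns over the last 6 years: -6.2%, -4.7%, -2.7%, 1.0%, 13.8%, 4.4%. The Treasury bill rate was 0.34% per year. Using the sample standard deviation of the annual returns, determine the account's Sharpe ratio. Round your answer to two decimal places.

0.08

μ = (-6.2 − 4.7 − 2.7 + 1 + 13.8 + 4.4) / 6 = 0.9333%
Sample σ = √[Σ(r − μ)² / 5] = √[273.3933 / 5] = √54.6787 = 7.3945%
Sharpe = (μ − rf) / σ = (0.9333 − 0.34) / 7.3945 = 0.5933 / 7.3945 = 0.0802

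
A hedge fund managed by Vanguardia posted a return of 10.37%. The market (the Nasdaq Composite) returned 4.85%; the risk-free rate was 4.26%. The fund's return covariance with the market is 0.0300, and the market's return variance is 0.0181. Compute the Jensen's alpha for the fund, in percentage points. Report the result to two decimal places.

5.13

β = Cov / Var = 0.0300 / 0.0181 = 1.6575
E[R] = Rf + β(Rm − Rf) = 4.26% + 1.6575 × (4.85% − 4.26%) = 5.2379%
α = Rp − E[R] = 10.37% − 5.2379% = 5.1321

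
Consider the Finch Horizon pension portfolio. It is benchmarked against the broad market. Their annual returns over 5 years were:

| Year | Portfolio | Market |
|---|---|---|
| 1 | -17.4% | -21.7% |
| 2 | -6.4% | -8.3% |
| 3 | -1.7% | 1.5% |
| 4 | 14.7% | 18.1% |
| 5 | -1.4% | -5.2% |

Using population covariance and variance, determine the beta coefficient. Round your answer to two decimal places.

r̄p = -2.4400%,  r̄m = -3.1200%
Cov = Σ(rp − r̄p)(rm − r̄m) / 5 = 132.6872
Var(rm) = Σ(rm − r̄m)² / 5 = 169.6016
β = Cov / Var = 132.6872 / 169.6016 = 0.7823

0.78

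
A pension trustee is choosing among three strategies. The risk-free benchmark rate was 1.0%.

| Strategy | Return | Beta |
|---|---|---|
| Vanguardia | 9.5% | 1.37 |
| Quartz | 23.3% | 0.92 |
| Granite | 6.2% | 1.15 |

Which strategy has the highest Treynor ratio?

Quartz

Vanguardia: Treynor = (9.5% − 1.0%) / 1.37 = 6.204
Quartz: Treynor = (23.3% − 1.0%) / 0.92 = 24.239
Granite: Treynor = (6.2% − 1.0%) / 1.15 = 4.522
Highest: Quartz (24.239).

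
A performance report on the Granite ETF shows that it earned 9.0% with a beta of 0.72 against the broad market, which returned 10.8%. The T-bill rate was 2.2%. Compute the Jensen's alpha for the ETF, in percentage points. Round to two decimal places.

CAPM expected return = Rf + β(Rm − Rf) = 2.2% + 0.72 × (10.8% − 2.2%) = 2.2 + 0.72 × 8.60 = 8.3920%
Jensen's α = Rp − E[R] = 9.0% − 8.3920% = 0.6080

0.61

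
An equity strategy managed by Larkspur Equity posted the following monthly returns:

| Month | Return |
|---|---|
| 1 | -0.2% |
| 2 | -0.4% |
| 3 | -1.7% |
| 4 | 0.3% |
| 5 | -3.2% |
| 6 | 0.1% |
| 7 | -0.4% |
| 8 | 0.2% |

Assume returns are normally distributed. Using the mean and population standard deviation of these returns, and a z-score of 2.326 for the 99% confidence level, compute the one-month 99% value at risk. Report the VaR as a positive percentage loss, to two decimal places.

r̄ = (-0.2 − 0.4 − 1.7 + 0.3 − 3.2 + 0.1 − 0.4 + 0.2) / 8 = -5.30 / 8 = -0.6625%
Population σ = √[Σ(r − r̄)² / 8] = √[10.1188 / 8] = √1.2649 = 1.1247%
VaR = −(r̄ − z·σ) = −(-0.6625 − 2.326 × 1.1247) = −(-3.2786) = 3.2786%

3.28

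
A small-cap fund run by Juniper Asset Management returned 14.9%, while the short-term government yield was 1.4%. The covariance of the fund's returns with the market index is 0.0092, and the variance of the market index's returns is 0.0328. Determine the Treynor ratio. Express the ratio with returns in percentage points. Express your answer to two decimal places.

48.13

β = Cov / Var = 0.0092 / 0.0328 = 0.2805
Treynor = (Rp − Rf) / β = (14.9% − 1.4%) / 0.2805 = 13.50 / 0.2805 = 48.1283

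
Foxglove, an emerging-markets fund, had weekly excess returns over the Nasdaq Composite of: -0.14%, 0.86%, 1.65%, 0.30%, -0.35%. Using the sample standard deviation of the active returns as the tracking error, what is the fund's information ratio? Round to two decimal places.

0.57

Mean return μ = 2.320 / 5 = 0.4640%
Sample std dev = √[2.6177 / 4] = 0.8090%
IR = μ / tracking error = 0.4640 / 0.8090 = 0.5735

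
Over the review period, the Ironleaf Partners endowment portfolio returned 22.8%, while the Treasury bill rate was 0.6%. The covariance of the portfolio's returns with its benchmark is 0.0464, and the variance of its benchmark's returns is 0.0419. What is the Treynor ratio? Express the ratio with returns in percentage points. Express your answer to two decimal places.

β = Cov / Var = 0.0464 / 0.0419 = 1.1074
Treynor = (Rp − Rf) / β = (22.8% − 0.6%) / 1.1074 = 22.20 / 1.1074 = 20.0470

20.05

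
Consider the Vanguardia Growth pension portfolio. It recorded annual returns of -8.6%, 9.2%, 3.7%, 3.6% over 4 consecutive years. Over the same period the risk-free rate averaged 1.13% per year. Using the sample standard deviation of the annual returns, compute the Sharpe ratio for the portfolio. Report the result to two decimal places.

0.11

μ = (-8.6 + 9.2 + 3.7 + 3.6) / 4 = 7.90 / 4 = 1.9750%
Sample std dev = √[169.6475 / 3] = 7.5199%
Sharpe = (μ − rf) / σ = (1.9750 − 1.13) / 7.5199 = 0.8450 / 7.5199 = 0.1124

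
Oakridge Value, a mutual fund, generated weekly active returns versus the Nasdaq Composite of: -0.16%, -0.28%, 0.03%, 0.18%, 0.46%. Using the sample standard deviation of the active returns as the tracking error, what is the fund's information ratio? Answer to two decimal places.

0.16

r̄ = (-0.16 − 0.28 + 0.03 + 0.18 + 0.46) / 5 = 0.0460%
Sample std dev = √[0.3383 / 4] = 0.2908%
IR = r̄ / tracking error = 0.0460 / 0.2908 = 0.1582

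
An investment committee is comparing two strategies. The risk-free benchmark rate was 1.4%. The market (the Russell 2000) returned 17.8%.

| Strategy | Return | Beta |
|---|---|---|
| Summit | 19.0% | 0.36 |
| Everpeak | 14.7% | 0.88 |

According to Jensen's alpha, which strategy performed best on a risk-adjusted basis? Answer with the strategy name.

Summit

Summit: α = 19.0% − [1.4% + 0.36 × (17.8% − 1.4%)] = 11.696
Everpeak: α = 14.7% − [1.4% + 0.88 × (17.8% − 1.4%)] = -1.132
Highest: Summit (11.696).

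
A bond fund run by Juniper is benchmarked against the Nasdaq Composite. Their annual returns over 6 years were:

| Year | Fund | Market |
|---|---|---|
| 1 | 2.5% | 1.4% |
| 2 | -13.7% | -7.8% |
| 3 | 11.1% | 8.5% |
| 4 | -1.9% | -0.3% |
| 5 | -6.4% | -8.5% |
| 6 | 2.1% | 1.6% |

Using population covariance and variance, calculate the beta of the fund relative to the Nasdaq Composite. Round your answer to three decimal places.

1.253

r̄p = -1.0500%,  r̄m = -0.8500%
Cov = Σ(rp − r̄p)(rm − r̄m) / 6 = 42.9475
Var(rm) = Σ(rm − r̄m)² / 6 = 34.2692
β = Cov / Var = 42.9475 / 34.2692 = 1.2532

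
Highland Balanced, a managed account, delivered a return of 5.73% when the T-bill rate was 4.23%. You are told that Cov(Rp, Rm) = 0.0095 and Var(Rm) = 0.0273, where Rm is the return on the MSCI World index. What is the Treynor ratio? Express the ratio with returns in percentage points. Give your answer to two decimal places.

β = Cov / Var = 0.0095 / 0.0273 = 0.3480
Treynor = (Rp − Rf) / β = (5.73% − 4.23%) / 0.3480 = 1.50 / 0.3480 = 4.3103

4.31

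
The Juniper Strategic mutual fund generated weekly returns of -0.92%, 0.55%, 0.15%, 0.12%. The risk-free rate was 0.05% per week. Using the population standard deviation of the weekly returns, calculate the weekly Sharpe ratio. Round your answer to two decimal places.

Mean return μ = -0.100 / 4 = -0.0250%
Σ(r − μ)² = (-0.92 − (-0.0250))² + (0.55 − (-0.0250))² + (0.15 − (-0.0250))² + … = 1.1833
population σ = √(1.1833 / 4) = √0.2958 = 0.5439%
Sharpe = (μ − rf) / σ = (-0.0250 − 0.05) / 0.5439 = -0.0750 / 0.5439 = -0.1379

-0.14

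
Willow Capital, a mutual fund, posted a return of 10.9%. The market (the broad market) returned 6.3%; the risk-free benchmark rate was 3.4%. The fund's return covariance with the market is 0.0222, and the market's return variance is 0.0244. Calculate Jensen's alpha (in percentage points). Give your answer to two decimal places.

β = Cov / Var = 0.0222 / 0.0244 = 0.9098
E[R] = Rf + β(Rm − Rf) = 3.4% + 0.9098 × (6.3% − 3.4%) = 6.0384%
α = Rp − E[R] = 10.9% − 6.0384% = 4.8616

4.86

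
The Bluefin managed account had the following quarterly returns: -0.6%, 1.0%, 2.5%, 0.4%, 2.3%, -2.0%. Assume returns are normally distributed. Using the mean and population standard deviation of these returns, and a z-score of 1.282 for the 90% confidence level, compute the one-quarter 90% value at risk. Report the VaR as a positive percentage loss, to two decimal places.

1.42

μ = (-0.6 + 1 + 2.5 + 0.4 + 2.3 − 2) / 6 = 3.60 / 6 = 0.6000%
Σ(r − μ)² = (-0.6 − 0.6000)² + (1 − 0.6000)² + … = 14.9000
population σ = √(14.9000 / 6) = √2.4833 = 1.5758%
VaR = −(μ − z·σ) = −(0.6000 − 1.282 × 1.5758) = −(-1.4202) = 1.4202%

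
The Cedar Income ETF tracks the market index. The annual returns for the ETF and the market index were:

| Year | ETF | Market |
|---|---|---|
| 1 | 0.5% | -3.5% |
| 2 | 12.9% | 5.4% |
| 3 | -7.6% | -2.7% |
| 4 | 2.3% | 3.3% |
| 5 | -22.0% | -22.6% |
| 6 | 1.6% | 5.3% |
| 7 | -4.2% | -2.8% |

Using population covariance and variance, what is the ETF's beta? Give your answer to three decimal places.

1.018

r̄p = -2.3571%,  r̄m = -2.5143%
Cov = Σ(rp − r̄p)(rm − r̄m) / 7 = 81.7106
Var(rm) = Σ(rm − r̄m)² / 7 = 80.2898
β = Cov / Var = 81.7106 / 80.2898 = 1.0177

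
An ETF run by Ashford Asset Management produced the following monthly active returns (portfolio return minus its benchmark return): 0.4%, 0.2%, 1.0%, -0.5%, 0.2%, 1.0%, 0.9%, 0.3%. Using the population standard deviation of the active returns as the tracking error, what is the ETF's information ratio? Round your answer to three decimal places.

r̄ = (0.4 + 0.2 + 1 − 0.5 + 0.2 + 1 + 0.9 + 0.3) / 8 = 0.4375%
Σ(r − r̄)² = (0.4 − 0.4375)² + (0.2 − 0.4375)² + (1 − 0.4375)² + … = 1.8588
σ = √[1.8588 / 8] = 0.4820%
IR = r̄ / tracking error = 0.4375 / 0.4820 = 0.9077

0.908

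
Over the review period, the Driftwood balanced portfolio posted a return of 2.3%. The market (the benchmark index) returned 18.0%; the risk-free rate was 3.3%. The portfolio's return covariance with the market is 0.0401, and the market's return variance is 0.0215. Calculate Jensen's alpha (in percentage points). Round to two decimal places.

β = Cov / Var = 0.0401 / 0.0215 = 1.8651
E[R] = Rf + β(Rm − Rf) = 3.3% + 1.8651 × (18.0% − 3.3%) = 30.7170%
α = Rp − E[R] = 2.3% − 30.7170% = -28.4170

-28.42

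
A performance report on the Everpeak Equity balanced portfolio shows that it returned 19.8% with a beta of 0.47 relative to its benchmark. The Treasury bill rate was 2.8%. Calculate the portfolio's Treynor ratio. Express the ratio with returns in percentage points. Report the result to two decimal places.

36.17

Treynor = (Rp − Rf) / β = (19.8% − 2.8%) / 0.47 = 17.00 / 0.47 = 36.1702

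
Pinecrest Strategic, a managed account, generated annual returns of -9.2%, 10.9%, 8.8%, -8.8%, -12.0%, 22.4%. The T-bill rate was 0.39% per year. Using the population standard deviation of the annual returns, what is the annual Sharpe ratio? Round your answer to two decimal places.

Mean return μ = 12.10 / 6 = 2.0167%
Σ(r − μ)² = (-9.2 − 2.0167)² + (10.9 − 2.0167)² + … = 979.6883
population σ = √(979.6883 / 6) = √163.2814 = 12.7782%
Sharpe = (μ − rf) / σ = (2.0167 − 0.39) / 12.7782 = 1.6267 / 12.7782 = 0.1273

0.13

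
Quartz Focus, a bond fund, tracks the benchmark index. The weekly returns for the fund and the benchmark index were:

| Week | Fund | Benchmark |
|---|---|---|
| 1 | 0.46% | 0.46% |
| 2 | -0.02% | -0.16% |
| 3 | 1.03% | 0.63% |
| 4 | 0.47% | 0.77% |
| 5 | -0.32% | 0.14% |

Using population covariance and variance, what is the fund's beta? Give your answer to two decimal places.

r̄p = 0.3240%,  r̄m = 0.3680%
Cov = Σ(rp − r̄p)(rm − r̄m) / 5 = 0.1169
Var(rm) = Σ(rm − r̄m)² / 5 = 0.1139
β = Cov / Var = 0.1169 / 0.1139 = 1.0263

1.03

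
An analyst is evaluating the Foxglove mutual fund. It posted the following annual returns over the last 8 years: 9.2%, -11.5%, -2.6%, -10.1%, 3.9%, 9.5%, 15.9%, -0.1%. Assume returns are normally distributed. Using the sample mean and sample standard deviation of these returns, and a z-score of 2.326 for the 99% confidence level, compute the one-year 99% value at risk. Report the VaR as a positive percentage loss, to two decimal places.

20.79

r̄ = (9.2 − 11.5 − 2.6 − 10.1 + 3.9 + 9.5 + 15.9 − 0.1) / 8 = 14.20 / 8 = 1.7750%
Σ(r − r̄)² = (9.2 − 1.7750)² + (-11.5 − 1.7750)² + (-2.6 − 1.7750)² + … = 658.7350
σ = √[658.7350 / 7] = 9.7008%
VaR = −(r̄ − z·σ) = −(1.7750 − 2.326 × 9.7008) = −(-20.7891) = 20.7891%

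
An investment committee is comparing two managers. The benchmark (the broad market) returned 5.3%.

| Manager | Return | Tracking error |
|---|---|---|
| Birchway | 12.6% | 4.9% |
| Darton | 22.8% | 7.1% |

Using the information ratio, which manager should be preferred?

Darton

Birchway: IR = (12.6% − 5.3%) / 4.9% = 1.490
Darton: IR = (22.8% − 5.3%) / 7.1% = 2.465
Highest: Darton (2.465).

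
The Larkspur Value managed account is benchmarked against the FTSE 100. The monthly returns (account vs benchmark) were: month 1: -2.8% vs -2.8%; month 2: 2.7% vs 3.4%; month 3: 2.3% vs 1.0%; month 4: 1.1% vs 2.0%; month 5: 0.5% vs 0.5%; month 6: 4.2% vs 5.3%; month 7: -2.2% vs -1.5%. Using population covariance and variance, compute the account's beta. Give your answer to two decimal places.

r̄p = 0.8286%,  r̄m = 1.1286%
Cov = Σ(rp − r̄p)(rm − r̄m) / 7 = 5.8263
Var(rm) = Σ(rm − r̄m)² / 7 = 6.5820
β = Cov / Var = 5.8263 / 6.5820 = 0.8852

0.89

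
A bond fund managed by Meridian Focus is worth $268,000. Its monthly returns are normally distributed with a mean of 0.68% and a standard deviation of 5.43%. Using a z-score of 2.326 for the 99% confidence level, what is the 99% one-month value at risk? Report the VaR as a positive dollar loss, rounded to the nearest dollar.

Return at the 99% tail: μ − z·σ = 0.68% − 2.326 × 5.43% = 0.68 − 12.63018 = -11.95018%
VaR = −(-11.95018%) × $268,000 = 11.95018% × $268,000 = $32,026

$32,026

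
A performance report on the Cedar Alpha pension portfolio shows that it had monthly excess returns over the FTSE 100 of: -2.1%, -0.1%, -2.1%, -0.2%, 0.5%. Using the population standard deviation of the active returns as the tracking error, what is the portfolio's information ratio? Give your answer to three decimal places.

r̄ = (-2.1 − 0.1 − 2.1 − 0.2 + 0.5) / 5 = -0.8000%
Population σ = √[Σ(r − r̄)² / 5] = √[5.9200 / 5] = √1.1840 = 1.0881%
IR = r̄ / tracking error = -0.8000 / 1.0881 = -0.7352

-0.735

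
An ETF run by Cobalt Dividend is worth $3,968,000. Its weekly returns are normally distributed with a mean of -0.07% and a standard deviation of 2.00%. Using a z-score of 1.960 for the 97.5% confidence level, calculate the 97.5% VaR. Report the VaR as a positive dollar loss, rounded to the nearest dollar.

Return at the 97.5% tail: μ − z·σ = -0.07% − 1.960 × 2.00% = -0.07 − 3.9200 = -3.9900%
VaR = −(-3.9900%) × $3,968,000 = 3.9900% × $3,968,000 = $158,323

$158,323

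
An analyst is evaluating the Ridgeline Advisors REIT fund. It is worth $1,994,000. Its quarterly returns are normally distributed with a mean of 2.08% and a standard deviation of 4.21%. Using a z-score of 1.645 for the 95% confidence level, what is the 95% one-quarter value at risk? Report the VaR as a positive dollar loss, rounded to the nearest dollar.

Return at the 95% tail: μ − z·σ = 2.08% − 1.645 × 4.21% = 2.08 − 6.92545 = -4.84545%
VaR = −(-4.84545%) × $1,994,000 = 4.84545% × $1,994,000 = $96,618

$96,618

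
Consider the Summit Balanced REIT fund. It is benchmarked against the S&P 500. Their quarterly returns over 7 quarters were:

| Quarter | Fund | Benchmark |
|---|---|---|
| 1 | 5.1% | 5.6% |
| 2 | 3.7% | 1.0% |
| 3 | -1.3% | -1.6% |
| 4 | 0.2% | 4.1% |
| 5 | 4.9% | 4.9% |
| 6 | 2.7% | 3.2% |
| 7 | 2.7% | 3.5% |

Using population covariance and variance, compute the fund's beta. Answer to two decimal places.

0.65

r̄p = 2.5714%,  r̄m = 2.9571%
Cov = Σ(rp − r̄p)(rm − r̄m) / 7 = 3.4331
Var(rm) = Σ(rm − r̄m)² / 7 = 5.2882
β = Cov / Var = 3.4331 / 5.2882 = 0.6492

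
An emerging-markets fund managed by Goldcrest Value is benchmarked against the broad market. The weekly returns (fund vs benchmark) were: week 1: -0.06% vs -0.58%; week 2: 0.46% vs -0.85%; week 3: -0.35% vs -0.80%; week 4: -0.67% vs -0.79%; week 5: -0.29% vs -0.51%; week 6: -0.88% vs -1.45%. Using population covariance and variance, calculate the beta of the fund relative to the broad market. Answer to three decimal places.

r̄p = -0.2983%,  r̄m = -0.8300%
Cov = Σ(rp − r̄p)(rm − r̄m) / 6 = 0.0652
Var(rm) = Σ(rm − r̄m)² / 6 = 0.0920
β = Cov / Var = 0.0652 / 0.0920 = 0.7087

0.709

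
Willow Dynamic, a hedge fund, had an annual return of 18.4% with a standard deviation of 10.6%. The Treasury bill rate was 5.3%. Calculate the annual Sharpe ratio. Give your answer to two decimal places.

1.24

Sharpe = (Rp − Rf) / σp = (18.4% − 5.3%) / 10.6% = 13.10% / 10.6% = 1.2358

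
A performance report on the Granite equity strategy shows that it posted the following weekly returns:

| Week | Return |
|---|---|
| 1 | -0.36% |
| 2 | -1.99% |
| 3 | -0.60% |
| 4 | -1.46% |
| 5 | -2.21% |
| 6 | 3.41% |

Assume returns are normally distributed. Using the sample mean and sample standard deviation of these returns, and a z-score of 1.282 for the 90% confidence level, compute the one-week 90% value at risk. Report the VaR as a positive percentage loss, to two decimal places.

3.19

μ = (-0.36 − 1.99 − 0.6 − 1.46 − 2.21 + 3.41) / 6 = -3.210 / 6 = -0.5350%
Sample std dev = √[21.3762 / 5] = 2.0677%
VaR = −(μ − z·σ) = −(-0.5350 − 1.282 × 2.0677) = −(-3.1858) = 3.1858%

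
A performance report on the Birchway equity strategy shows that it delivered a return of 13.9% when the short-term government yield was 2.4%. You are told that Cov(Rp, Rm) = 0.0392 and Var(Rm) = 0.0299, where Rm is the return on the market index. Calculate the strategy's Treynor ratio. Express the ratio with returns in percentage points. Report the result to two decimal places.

8.77

β = Cov / Var = 0.0392 / 0.0299 = 1.3110
Treynor = (Rp − Rf) / β = (13.9% − 2.4%) / 1.3110 = 11.50 / 1.3110 = 8.7719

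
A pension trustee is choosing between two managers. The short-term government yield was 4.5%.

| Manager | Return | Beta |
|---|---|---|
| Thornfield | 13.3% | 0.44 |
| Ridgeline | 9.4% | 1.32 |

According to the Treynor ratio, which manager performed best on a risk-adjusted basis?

Thornfield

Thornfield: Treynor = (13.3% − 4.5%) / 0.44 = 20.000
Ridgeline: Treynor = (9.4% − 4.5%) / 1.32 = 3.712
Highest: Thornfield (20.000).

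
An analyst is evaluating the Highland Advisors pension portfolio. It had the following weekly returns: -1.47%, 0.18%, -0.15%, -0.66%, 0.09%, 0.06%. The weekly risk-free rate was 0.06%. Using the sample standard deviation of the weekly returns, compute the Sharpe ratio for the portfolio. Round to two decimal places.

Mean return μ = -1.950 / 6 = -0.3250%
Sample σ = √[Σ(r − μ)² / 5] = √[2.0294 / 5] = √0.4059 = 0.6371%
Sharpe = (μ − rf) / σ = (-0.3250 − 0.06) / 0.6371 = -0.3850 / 0.6371 = -0.6043

-0.60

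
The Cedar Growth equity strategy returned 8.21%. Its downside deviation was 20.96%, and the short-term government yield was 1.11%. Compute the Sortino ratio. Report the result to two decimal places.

Sortino = (Rp − Rf) / σd = (8.21% − 1.11%) / 20.96% = 7.10% / 20.96% = 0.3387

0.34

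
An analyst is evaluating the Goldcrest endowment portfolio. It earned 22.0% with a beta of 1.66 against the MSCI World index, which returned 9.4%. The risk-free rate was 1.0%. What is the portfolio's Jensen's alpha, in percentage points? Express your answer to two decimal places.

7.06

CAPM expected return = Rf + β(Rm − Rf) = 1.0% + 1.66 × (9.4% − 1.0%) = 1 + 1.66 × 8.40 = 14.9440%
Jensen's α = Rp − E[R] = 22.0% − 14.9440% = 7.0560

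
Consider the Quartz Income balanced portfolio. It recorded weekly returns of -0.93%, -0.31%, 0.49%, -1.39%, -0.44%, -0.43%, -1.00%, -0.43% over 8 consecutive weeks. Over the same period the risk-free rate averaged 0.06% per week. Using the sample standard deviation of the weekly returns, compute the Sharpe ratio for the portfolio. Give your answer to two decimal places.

-1.09

Mean return r̄ = -4.440 / 8 = -0.5550%
Σ(r − r̄)² = (-0.93 − (-0.5550))² + (-0.31 − (-0.5550))² + (0.49 − (-0.5550))² + … = 2.2324
σ = √[2.2324 / 7] = 0.5647%
Sharpe = (r̄ − rf) / σ = (-0.5550 − 0.06) / 0.5647 = -0.6150 / 0.5647 = -1.0891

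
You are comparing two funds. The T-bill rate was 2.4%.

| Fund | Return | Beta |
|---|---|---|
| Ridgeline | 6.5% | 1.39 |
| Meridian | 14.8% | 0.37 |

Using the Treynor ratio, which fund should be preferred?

Ridgeline: Treynor = (6.5% − 2.4%) / 1.39 = 2.950
Meridian: Treynor = (14.8% − 2.4%) / 0.37 = 33.514
Highest: Meridian (33.514).

Meridian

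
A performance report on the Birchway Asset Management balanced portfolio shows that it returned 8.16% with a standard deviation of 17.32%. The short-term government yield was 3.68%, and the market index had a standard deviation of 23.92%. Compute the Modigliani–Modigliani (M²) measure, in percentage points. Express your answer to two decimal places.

9.87

Sharpe = (Rp − Rf) / σp = (8.16% − 3.68%) / 17.32% = 0.2587
M² = Rf + Sharpe × σm = 3.68% + 0.2587 × 23.92% = 9.8681%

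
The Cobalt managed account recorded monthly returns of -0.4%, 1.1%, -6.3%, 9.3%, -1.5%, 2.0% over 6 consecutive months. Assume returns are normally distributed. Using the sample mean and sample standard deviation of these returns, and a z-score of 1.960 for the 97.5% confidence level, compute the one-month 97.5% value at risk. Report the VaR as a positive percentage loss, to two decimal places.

9.33

μ = (-0.4 + 1.1 − 6.3 + 9.3 − 1.5 + 2) / 6 = 0.7000%
Sample σ = √[Σ(r − μ)² / 5] = √[130.8600 / 5] = √26.1720 = 5.1159%
VaR = −(μ − z·σ) = −(0.7000 − 1.960 × 5.1159) = −(-9.3272) = 9.3272%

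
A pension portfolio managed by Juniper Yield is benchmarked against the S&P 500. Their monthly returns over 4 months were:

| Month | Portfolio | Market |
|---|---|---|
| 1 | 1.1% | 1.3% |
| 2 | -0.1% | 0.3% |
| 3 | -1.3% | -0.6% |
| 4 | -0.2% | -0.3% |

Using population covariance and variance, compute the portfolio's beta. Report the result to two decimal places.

1.10

r̄p = -0.1250%,  r̄m = 0.1750%
Cov = Σ(rp − r̄p)(rm − r̄m) / 4 = 0.5819
Var(rm) = Σ(rm − r̄m)² / 4 = 0.5269
β = Cov / Var = 0.5819 / 0.5269 = 1.1044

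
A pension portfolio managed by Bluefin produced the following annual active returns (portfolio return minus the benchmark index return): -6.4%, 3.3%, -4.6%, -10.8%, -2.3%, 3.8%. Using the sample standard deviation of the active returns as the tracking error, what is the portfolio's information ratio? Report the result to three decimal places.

-0.499

μ = (-6.4 + 3.3 − 4.6 − 10.8 − 2.3 + 3.8) / 6 = -2.8333%
Σ(r − μ)² = (-6.4 − (-2.8333))² + (3.3 − (-2.8333))² + (-4.6 − (-2.8333))² + … = 161.2133
σ = √[161.2133 / 5] = 5.6783%
IR = μ / tracking error = -2.8333 / 5.6783 = -0.4990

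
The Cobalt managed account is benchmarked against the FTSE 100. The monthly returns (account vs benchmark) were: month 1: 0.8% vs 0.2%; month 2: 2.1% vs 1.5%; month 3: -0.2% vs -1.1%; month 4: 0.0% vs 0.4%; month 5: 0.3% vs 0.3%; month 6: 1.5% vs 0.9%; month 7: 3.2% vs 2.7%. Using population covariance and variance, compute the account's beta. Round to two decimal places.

0.98

r̄p = 1.1000%,  r̄m = 0.7000%
Cov = Σ(rp − r̄p)(rm − r̄m) / 7 = 1.1743
Var(rm) = Σ(rm − r̄m)² / 7 = 1.2029
β = Cov / Var = 1.1743 / 1.2029 = 0.9762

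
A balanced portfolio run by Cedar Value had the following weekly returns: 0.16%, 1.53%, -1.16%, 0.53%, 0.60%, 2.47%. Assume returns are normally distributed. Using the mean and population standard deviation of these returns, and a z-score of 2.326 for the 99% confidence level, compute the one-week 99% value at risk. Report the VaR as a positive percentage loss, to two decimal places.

Mean return r̄ = 4.130 / 6 = 0.6883%
Σ(r − r̄)² = 7.6111; population σ = √(7.6111/6) = 1.1263%
VaR = −(r̄ − z·σ) = −(0.6883 − 2.326 × 1.1263) = −(-1.9315) = 1.9315%

1.93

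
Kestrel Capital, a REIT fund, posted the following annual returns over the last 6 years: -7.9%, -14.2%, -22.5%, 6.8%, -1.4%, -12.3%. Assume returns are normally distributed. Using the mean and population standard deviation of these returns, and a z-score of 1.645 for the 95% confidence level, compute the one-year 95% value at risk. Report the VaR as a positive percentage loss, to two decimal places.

24.01

r̄ = (-7.9 − 14.2 − 22.5 + 6.8 − 1.4 − 12.3) / 6 = -8.5833%
Σ(r − r̄)² = (-7.9 − (-8.5833))² + (-14.2 − (-8.5833))² + … = 527.7483
population σ = √(527.7483 / 6) = √87.9581 = 9.3786%
VaR = −(r̄ − z·σ) = −(-8.5833 − 1.645 × 9.3786) = −(-24.0111) = 24.0111%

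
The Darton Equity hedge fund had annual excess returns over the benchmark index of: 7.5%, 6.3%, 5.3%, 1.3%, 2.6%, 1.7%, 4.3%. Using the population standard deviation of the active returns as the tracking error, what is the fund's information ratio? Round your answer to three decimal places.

1.888

Mean return r̄ = 29.00 / 7 = 4.1429%
Population std dev = √[33.7171 / 7] = 2.1947%
IR = r̄ / tracking error = 4.1429 / 2.1947 = 1.8877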